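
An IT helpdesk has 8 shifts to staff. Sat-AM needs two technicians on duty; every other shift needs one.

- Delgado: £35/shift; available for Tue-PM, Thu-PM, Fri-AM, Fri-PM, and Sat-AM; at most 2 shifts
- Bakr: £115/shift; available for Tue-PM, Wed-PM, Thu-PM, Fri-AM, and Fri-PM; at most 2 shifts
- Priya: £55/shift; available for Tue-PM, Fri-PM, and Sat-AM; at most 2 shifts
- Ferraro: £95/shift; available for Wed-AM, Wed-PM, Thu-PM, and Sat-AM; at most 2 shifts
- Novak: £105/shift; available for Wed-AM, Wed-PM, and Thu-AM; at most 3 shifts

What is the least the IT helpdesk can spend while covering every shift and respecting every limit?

Thu-AM can only be covered by Novak, so that assignment is forced.
Picking the cheapest available technician for each shift independently would cost £525, but that ignores the shift limits.
An optimal schedule: Tue-PM→Delgado, Wed-AM→Novak, Wed-PM→Novak, Thu-AM→Novak, Thu-PM→Ferraro, Fri-AM→Delgado, Fri-PM→Priya, Sat-AM→Priya+Ferraro.
Total: 35 + 105 + 105 + 105 + 95 + 35 + 55 + 55 + 95 = £685.

£685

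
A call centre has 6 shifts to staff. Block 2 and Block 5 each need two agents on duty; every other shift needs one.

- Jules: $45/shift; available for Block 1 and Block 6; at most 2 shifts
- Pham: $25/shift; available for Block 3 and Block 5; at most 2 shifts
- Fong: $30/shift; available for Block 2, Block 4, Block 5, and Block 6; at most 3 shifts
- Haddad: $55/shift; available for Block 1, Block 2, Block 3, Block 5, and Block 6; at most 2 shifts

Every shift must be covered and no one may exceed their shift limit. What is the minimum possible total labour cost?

$285

Block 2 can only be covered by Fong and Haddad, so that assignment is forced.
Block 4 can only be covered by Fong, so that assignment is forced.
Picking the cheapest available agent for each shift independently would cost $270, but that ignores the shift limits.
An optimal schedule: Block 1→Jules, Block 2→Fong+Haddad, Block 3→Pham, Block 4→Fong, Block 5→Pham+Fong, Block 6→Jules.
Total: 45 + 30 + 55 + 25 + 30 + 25 + 30 + 45 = $285.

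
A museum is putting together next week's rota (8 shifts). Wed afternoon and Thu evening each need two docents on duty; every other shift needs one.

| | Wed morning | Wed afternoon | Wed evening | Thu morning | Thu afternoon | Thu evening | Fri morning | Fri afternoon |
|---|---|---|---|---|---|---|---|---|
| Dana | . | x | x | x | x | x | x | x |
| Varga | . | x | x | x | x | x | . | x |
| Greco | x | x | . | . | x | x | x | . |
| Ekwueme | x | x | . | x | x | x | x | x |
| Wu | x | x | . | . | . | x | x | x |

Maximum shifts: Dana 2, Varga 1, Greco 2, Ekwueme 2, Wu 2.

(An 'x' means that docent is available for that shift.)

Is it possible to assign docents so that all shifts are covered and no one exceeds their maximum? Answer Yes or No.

Total capacity is 2+1+2+2+2 = 9 but 10 worker-slots are needed — infeasible.

No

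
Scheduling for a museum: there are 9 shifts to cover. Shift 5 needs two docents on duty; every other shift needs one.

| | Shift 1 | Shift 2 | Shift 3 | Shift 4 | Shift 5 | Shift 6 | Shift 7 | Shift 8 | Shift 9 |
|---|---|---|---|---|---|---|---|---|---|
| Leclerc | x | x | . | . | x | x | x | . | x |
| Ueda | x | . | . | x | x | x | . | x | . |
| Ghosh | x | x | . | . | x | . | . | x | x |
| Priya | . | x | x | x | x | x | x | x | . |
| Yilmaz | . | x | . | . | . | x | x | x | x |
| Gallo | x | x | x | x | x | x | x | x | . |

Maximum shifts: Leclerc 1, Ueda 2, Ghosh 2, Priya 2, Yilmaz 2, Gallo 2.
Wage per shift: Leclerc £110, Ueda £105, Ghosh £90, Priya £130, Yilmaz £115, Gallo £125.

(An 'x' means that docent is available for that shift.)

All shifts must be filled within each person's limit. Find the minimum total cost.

Picking the cheapest available docent for each shift independently would cost £1000, but that ignores the shift limits.
An optimal schedule: Shift 1→Ghosh, Shift 2→Yilmaz, Shift 3→Gallo, Shift 4→Ueda, Shift 5→Gallo+Priya, Shift 6→Ueda, Shift 7→Leclerc, Shift 8→Yilmaz, Shift 9→Ghosh.
Total: 90 + 115 + 125 + 105 + 125 + 130 + 105 + 110 + 115 + 90 = £1110.

£1110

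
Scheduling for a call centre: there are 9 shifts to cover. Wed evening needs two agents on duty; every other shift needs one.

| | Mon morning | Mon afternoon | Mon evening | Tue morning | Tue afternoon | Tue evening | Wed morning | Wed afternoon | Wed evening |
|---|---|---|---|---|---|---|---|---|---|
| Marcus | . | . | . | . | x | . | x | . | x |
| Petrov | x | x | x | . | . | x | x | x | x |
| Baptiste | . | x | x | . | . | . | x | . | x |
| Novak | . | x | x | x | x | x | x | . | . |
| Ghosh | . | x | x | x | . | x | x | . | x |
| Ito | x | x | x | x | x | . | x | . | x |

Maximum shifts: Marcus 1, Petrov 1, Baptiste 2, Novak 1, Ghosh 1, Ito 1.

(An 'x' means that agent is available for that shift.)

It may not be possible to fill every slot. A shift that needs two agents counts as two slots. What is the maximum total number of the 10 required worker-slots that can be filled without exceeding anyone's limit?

7

Total capacity across all agents is 1+1+2+1+1+1 = 7, and 10 slots are needed, so at most 7 can be filled.
An assignment achieving 7: Mon morning→Ito, Mon afternoon→Baptiste, Mon evening→Baptiste, Tue morning→Novak, Tue afternoon→Marcus, Tue evening→Ghosh, Wed afternoon→Petrov.
Loads: Marcus 1/1, Petrov 1/1, Baptiste 2/2, Novak 1/1, Ghosh 1/1, Ito 1/1.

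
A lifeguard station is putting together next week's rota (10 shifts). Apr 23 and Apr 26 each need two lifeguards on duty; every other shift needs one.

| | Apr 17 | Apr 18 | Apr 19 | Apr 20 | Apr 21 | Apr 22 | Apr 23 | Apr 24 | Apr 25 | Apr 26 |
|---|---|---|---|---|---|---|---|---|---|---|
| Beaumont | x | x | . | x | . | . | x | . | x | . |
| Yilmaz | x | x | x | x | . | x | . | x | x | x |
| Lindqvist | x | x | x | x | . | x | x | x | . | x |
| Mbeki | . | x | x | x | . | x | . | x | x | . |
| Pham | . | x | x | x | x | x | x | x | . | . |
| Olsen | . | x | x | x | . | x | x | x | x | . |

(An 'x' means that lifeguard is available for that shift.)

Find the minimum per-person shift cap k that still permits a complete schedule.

With 6 lifeguards and 12 worker-slots to fill, someone must work at least ⌈12/6⌉ = 2 shifts, so k ≥ 2.
k = 2 works: Apr 17→Beaumont, Apr 18→Mbeki, Apr 19→Yilmaz, Apr 20→Olsen, Apr 21→Pham, Apr 22→Lindqvist, Apr 23→Pham+Olsen, Apr 24→Mbeki, Apr 25→Beaumont, Apr 26→Yilmaz+Lindqvist.
Loads: Beaumont 2, Yilmaz 2, Lindqvist 2, Mbeki 2, Pham 2, Olsen 2 — all ≤ 2.

2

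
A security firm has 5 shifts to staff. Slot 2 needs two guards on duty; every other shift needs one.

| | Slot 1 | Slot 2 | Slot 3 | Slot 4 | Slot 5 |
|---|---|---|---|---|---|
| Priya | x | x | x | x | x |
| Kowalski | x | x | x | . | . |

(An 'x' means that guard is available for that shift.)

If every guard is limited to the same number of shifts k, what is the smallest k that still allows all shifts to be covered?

With 2 guards and 6 worker-slots to fill, someone must work at least ⌈6/2⌉ = 3 shifts, so k ≥ 3.
k = 3 works: Slot 1→Kowalski, Slot 2→Priya+Kowalski, Slot 3→Kowalski, Slot 4→Priya, Slot 5→Priya.
Loads: Priya 3, Kowalski 3 — all ≤ 3.

3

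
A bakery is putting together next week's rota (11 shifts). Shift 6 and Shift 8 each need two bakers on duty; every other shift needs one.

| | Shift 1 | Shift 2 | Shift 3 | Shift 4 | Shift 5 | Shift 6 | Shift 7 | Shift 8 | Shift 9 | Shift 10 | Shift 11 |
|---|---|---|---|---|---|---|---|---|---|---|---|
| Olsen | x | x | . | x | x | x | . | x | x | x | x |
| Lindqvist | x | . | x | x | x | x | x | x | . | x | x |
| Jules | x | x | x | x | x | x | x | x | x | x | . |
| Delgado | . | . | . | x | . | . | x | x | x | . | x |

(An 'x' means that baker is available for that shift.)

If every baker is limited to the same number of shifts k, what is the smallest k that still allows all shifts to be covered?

4

With 4 bakers and 13 worker-slots to fill, someone must work at least ⌈13/4⌉ = 4 shifts, so k ≥ 4.
k = 4 works: Shift 1→Olsen, Shift 2→Olsen, Shift 3→Lindqvist, Shift 4→Jules, Shift 5→Olsen, Shift 6→Olsen+Lindqvist, Shift 7→Lindqvist, Shift 8→Jules+Delgado, Shift 9→Jules, Shift 10→Lindqvist, Shift 11→Delgado.
Loads: Olsen 4, Lindqvist 4, Jules 3, Delgado 2 — all ≤ 4.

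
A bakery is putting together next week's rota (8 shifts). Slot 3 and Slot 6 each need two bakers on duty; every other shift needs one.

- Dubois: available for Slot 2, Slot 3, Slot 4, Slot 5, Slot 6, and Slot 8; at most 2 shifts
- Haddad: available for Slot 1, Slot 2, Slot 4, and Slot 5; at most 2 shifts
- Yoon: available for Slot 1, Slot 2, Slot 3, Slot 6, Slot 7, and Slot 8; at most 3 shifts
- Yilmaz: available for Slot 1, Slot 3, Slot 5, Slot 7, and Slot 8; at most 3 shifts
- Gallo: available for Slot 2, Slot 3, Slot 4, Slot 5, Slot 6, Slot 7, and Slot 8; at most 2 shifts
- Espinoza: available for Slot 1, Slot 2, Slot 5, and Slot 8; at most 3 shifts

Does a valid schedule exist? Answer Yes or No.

One valid schedule: Slot 1→Haddad, Slot 2→Haddad, Slot 3→Yilmaz+Gallo, Slot 4→Dubois, Slot 5→Yilmaz, Slot 6→Dubois+Yoon, Slot 7→Yoon, Slot 8→Yoon.
Loads: Dubois 2/2, Haddad 2/2, Yoon 3/3, Yilmaz 2/3, Gallo 1/2, Espinoza 0/3 — all within limits.

Yes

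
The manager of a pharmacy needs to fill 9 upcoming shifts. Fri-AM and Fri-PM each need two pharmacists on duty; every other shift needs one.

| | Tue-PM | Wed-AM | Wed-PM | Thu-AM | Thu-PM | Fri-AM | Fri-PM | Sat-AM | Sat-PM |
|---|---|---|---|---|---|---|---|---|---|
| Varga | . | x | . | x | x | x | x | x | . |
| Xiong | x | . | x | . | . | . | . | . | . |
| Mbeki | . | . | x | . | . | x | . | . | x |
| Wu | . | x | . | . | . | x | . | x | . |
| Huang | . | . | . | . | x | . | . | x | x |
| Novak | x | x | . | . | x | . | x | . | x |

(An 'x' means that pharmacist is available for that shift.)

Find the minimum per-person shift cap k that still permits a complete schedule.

2

With 6 pharmacists and 11 worker-slots to fill, someone must work at least ⌈11/6⌉ = 2 shifts, so k ≥ 2.
k = 2 works: Tue-PM→Xiong, Wed-AM→Wu, Wed-PM→Xiong, Thu-AM→Varga, Thu-PM→Huang, Fri-AM→Mbeki+Wu, Fri-PM→Varga+Novak, Sat-AM→Huang, Sat-PM→Mbeki.
Loads: Varga 2, Xiong 2, Mbeki 2, Wu 2, Huang 2, Novak 1 — all ≤ 2.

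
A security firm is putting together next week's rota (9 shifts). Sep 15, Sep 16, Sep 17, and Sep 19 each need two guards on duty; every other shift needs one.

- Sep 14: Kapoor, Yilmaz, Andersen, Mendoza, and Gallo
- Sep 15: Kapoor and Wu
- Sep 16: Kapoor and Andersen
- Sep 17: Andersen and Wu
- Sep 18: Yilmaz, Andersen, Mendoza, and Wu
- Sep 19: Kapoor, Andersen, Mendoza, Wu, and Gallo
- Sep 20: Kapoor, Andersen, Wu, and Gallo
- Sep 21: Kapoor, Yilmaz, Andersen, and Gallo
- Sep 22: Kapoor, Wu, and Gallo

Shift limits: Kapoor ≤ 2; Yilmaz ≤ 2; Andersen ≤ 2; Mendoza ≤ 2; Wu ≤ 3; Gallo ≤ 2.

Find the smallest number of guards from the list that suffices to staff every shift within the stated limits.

6

13 slots to fill and no one can take more than 3, so at least ⌈13/3⌉ = 5 guards are needed.
Any 5 guards together have capacity at most 3+2+2+2+2 = 11 < 13 slots, so 5 can never suffice.
Kapoor, Yilmaz, Andersen, Mendoza, Wu, and Gallo alone can cover everything: Sep 14→Mendoza, Sep 15→Kapoor+Wu, Sep 16→Kapoor+Andersen, Sep 17→Andersen+Wu, Sep 18→Yilmaz, Sep 19→Mendoza+Gallo, Sep 20→Gallo, Sep 21→Yilmaz, Sep 22→Wu.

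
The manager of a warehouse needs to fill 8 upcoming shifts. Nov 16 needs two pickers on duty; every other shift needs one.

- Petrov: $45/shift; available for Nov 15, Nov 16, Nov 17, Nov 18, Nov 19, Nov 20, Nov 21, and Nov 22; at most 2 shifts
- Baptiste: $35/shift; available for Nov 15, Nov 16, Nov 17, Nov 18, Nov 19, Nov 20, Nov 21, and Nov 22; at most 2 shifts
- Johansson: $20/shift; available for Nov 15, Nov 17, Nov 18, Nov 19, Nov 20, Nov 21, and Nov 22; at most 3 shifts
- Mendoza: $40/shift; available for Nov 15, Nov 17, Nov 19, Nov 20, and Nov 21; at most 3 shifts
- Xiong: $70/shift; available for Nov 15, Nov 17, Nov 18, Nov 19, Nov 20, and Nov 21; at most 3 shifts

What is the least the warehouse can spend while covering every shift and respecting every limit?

$295

Nov 16 can only be covered by Petrov and Baptiste, so that assignment is forced.
Picking the cheapest available picker for each shift independently would cost $220, but that ignores the shift limits.
An optimal schedule: Nov 15→Johansson, Nov 16→Baptiste+Petrov, Nov 17→Baptiste, Nov 18→Johansson, Nov 19→Mendoza, Nov 20→Mendoza, Nov 21→Mendoza, Nov 22→Johansson.
Total: 20 + 35 + 45 + 35 + 20 + 40 + 40 + 40 + 20 = $295.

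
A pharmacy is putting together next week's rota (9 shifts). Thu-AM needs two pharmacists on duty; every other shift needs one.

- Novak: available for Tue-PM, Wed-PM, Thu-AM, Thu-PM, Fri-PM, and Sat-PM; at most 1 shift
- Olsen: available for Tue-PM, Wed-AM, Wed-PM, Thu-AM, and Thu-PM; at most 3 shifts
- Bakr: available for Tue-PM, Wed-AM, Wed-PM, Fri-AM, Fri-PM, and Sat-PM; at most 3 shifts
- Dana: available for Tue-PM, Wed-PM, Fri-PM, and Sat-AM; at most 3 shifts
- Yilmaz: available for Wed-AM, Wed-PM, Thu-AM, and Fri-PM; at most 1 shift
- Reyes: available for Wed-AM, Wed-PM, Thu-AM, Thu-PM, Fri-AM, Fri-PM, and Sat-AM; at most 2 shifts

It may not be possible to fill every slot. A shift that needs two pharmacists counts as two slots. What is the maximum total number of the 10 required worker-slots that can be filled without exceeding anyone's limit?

Total capacity across all pharmacists is 1+3+3+3+1+2 = 13, and 10 slots are needed, so at most 10 can be filled.
An assignment achieving 10: Tue-PM→Olsen, Wed-AM→Olsen, Wed-PM→Bakr, Thu-AM→Yilmaz+Reyes, Thu-PM→Olsen, Fri-AM→Bakr, Fri-PM→Bakr, Sat-AM→Dana, Sat-PM→Novak.
Loads: Novak 1/1, Olsen 3/3, Bakr 3/3, Dana 1/3, Yilmaz 1/1, Reyes 1/2.

10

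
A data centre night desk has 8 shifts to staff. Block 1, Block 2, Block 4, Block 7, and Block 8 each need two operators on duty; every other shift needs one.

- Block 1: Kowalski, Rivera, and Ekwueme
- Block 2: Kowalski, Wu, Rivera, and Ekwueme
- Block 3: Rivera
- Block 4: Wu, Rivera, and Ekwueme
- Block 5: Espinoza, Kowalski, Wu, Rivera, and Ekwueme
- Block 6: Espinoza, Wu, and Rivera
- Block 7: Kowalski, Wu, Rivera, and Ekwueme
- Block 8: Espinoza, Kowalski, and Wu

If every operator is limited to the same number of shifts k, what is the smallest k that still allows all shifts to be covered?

With 5 operators and 13 worker-slots to fill, someone must work at least ⌈13/5⌉ = 3 shifts, so k ≥ 3.
k = 3 works: Block 1→Kowalski+Rivera, Block 2→Kowalski+Wu, Block 3→Rivera, Block 4→Wu+Rivera, Block 5→Espinoza, Block 6→Espinoza, Block 7→Wu+Ekwueme, Block 8→Espinoza+Kowalski.
Loads: Espinoza 3, Kowalski 3, Wu 3, Rivera 3, Ekwueme 1 — all ≤ 3.

3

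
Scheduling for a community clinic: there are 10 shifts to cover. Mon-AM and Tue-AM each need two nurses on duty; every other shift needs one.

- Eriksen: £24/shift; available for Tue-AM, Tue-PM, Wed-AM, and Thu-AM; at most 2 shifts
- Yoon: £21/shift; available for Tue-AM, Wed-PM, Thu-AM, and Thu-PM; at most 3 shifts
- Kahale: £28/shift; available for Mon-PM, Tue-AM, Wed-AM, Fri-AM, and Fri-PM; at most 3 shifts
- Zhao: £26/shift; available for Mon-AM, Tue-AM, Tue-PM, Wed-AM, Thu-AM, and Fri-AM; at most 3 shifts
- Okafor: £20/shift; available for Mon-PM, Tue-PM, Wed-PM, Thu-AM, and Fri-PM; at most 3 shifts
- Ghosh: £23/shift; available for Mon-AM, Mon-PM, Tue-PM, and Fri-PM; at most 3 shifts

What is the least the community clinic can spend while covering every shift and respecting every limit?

Mon-AM can only be covered by Zhao and Ghosh, so that assignment is forced.
Thu-PM can only be covered by Yoon, so that assignment is forced.
Picking the cheapest available nurse for each shift independently would cost £265, but that ignores the shift limits.
An optimal schedule: Mon-AM→Ghosh+Zhao, Mon-PM→Okafor, Tue-AM→Yoon+Eriksen, Tue-PM→Ghosh, Wed-AM→Eriksen, Wed-PM→Okafor, Thu-AM→Yoon, Thu-PM→Yoon, Fri-AM→Zhao, Fri-PM→Okafor.
Total: 23 + 26 + 20 + 21 + 24 + 23 + 24 + 20 + 21 + 21 + 26 + 20 = £269.

£269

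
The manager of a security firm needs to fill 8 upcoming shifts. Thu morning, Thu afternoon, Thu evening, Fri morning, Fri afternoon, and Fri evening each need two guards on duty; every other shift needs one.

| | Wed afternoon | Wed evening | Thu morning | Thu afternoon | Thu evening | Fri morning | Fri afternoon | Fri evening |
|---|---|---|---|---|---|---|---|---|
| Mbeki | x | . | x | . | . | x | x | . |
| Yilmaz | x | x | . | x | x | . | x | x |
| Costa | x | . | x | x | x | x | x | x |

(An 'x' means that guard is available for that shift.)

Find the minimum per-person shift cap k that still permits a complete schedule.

5

With 3 guards and 14 worker-slots to fill, someone must work at least ⌈14/3⌉ = 5 shifts, so k ≥ 5.
k = 5 works: Wed afternoon→Mbeki, Wed evening→Yilmaz, Thu morning→Mbeki+Costa, Thu afternoon→Yilmaz+Costa, Thu evening→Yilmaz+Costa, Fri morning→Mbeki+Costa, Fri afternoon→Mbeki+Yilmaz, Fri evening→Yilmaz+Costa.
Loads: Mbeki 4, Yilmaz 5, Costa 5 — all ≤ 5.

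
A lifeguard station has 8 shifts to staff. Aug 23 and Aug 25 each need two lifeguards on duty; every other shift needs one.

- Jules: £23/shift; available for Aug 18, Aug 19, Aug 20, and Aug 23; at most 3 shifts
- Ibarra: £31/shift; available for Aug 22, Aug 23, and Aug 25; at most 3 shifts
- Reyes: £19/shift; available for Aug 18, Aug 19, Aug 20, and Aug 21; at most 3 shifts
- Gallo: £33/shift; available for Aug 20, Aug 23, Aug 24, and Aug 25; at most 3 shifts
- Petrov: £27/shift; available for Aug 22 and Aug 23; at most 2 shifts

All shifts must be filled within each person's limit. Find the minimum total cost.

Aug 21 can only be covered by Reyes, so that assignment is forced.
Aug 24 can only be covered by Gallo, so that assignment is forced.
Aug 25 can only be covered by Ibarra and Gallo, so that assignment is forced.
Picking the cheapest available lifeguard for each shift independently would cost £250, but that ignores the shift limits.
An optimal schedule: Aug 18→Reyes, Aug 19→Reyes, Aug 20→Jules, Aug 21→Reyes, Aug 22→Petrov, Aug 23→Jules+Petrov, Aug 24→Gallo, Aug 25→Ibarra+Gallo.
Total: 19 + 19 + 23 + 19 + 27 + 23 + 27 + 33 + 31 + 33 = £254.

£254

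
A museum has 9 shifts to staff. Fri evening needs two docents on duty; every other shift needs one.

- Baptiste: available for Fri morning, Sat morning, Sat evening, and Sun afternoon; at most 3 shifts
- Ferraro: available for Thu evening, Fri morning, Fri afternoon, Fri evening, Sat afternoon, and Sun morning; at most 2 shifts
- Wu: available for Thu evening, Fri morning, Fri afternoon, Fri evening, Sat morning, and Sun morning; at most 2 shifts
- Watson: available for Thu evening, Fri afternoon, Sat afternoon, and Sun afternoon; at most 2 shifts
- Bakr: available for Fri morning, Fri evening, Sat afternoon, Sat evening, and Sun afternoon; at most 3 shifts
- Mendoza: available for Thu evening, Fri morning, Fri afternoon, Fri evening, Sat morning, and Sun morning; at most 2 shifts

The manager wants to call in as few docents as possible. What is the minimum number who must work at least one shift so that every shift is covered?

4

10 slots to fill and no one can take more than 3, so at least ⌈10/3⌉ = 4 docents are needed.
Baptiste, Ferraro, Wu, and Bakr alone can cover everything: Thu evening→Ferraro, Fri morning→Bakr, Fri afternoon→Ferraro, Fri evening→Wu+Bakr, Sat morning→Baptiste, Sat afternoon→Bakr, Sat evening→Baptiste, Sun morning→Wu, Sun afternoon→Baptiste.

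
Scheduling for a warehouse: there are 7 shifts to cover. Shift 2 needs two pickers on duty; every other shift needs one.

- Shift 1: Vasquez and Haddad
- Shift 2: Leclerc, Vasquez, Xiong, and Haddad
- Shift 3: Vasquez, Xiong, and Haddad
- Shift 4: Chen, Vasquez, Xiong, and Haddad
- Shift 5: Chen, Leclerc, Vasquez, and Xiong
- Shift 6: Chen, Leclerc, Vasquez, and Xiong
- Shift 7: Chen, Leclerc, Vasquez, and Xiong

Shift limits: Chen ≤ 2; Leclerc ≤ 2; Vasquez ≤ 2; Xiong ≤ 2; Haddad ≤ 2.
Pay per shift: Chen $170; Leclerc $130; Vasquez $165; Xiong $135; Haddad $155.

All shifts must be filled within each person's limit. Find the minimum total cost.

Picking the cheapest available picker for each shift independently would cost $1080, but that ignores the shift limits.
An optimal schedule: Shift 1→Haddad, Shift 2→Haddad+Vasquez, Shift 3→Xiong, Shift 4→Xiong, Shift 5→Leclerc, Shift 6→Leclerc, Shift 7→Vasquez.
Total: 155 + 155 + 165 + 135 + 135 + 130 + 130 + 165 = $1170.

$1170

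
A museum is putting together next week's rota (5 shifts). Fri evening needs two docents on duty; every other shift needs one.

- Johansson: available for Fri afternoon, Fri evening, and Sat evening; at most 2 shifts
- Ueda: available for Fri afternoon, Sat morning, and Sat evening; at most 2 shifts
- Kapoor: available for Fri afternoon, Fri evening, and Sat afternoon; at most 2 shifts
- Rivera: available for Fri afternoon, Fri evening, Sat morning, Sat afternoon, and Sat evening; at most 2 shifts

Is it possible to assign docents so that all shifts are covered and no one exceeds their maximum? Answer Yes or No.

One valid schedule: Fri afternoon→Ueda, Fri evening→Johansson+Kapoor, Sat morning→Ueda, Sat afternoon→Kapoor, Sat evening→Johansson.
Loads: Johansson 2/2, Ueda 2/2, Kapoor 2/2, Rivera 0/2 — all within limits.

Yes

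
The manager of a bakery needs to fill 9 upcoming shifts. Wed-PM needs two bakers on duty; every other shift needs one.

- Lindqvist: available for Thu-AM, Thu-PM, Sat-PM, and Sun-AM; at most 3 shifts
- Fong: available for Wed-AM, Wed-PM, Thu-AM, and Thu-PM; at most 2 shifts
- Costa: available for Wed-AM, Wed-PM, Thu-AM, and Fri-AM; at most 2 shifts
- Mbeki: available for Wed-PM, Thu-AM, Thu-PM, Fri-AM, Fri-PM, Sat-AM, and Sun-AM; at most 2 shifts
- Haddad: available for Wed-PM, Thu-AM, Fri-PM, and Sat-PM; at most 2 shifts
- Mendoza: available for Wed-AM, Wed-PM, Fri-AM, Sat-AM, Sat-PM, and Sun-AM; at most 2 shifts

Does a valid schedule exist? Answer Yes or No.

One valid schedule: Wed-AM→Fong, Wed-PM→Costa+Haddad, Thu-AM→Fong, Thu-PM→Lindqvist, Fri-AM→Costa, Fri-PM→Mbeki, Sat-AM→Mbeki, Sat-PM→Lindqvist, Sun-AM→Lindqvist.
Loads: Lindqvist 3/3, Fong 2/2, Costa 2/2, Mbeki 2/2, Haddad 1/2, Mendoza 0/2 — all within limits.

Yes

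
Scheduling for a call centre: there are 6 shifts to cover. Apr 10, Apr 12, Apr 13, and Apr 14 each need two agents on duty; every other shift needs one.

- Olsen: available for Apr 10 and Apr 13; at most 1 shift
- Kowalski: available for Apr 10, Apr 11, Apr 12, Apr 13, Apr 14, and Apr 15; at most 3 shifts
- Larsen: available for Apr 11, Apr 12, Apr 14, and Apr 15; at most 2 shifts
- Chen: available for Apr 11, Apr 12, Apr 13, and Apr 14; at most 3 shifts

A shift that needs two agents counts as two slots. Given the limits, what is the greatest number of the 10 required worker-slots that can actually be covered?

9

Total capacity across all agents is 1+3+2+3 = 9, and 10 slots are needed, so at most 9 can be filled.
An assignment achieving 9: Apr 10→Olsen+Kowalski, Apr 11→Kowalski, Apr 12→Larsen+Chen, Apr 13→Chen, Apr 14→Larsen+Chen, Apr 15→Kowalski.
Loads: Olsen 1/1, Kowalski 3/3, Larsen 2/2, Chen 3/3.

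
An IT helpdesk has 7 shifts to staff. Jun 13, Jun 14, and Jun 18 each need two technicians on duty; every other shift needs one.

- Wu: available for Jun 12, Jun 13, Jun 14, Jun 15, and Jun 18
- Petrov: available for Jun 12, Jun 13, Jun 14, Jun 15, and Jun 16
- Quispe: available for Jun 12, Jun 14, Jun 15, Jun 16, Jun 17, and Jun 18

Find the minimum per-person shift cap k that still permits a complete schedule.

With 3 technicians and 10 worker-slots to fill, someone must work at least ⌈10/3⌉ = 4 shifts, so k ≥ 4.
k = 4 works: Jun 12→Wu, Jun 13→Wu+Petrov, Jun 14→Wu+Petrov, Jun 15→Petrov, Jun 16→Petrov, Jun 17→Quispe, Jun 18→Wu+Quispe.
Loads: Wu 4, Petrov 4, Quispe 2 — all ≤ 4.

4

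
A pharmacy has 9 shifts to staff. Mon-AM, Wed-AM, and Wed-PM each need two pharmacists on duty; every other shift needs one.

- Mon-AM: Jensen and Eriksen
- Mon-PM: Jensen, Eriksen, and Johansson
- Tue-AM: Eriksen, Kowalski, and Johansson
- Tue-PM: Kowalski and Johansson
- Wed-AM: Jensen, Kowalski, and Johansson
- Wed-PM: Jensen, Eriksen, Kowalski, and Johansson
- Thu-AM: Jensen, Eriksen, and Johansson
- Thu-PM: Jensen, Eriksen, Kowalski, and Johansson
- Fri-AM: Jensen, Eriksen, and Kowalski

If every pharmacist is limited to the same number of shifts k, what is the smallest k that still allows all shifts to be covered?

With 4 pharmacists and 12 worker-slots to fill, someone must work at least ⌈12/4⌉ = 3 shifts, so k ≥ 3.
k = 3 works: Mon-AM→Jensen+Eriksen, Mon-PM→Jensen, Tue-AM→Eriksen, Tue-PM→Kowalski, Wed-AM→Jensen+Kowalski, Wed-PM→Kowalski+Johansson, Thu-AM→Johansson, Thu-PM→Johansson, Fri-AM→Eriksen.
Loads: Jensen 3, Eriksen 3, Kowalski 3, Johansson 3 — all ≤ 3.

3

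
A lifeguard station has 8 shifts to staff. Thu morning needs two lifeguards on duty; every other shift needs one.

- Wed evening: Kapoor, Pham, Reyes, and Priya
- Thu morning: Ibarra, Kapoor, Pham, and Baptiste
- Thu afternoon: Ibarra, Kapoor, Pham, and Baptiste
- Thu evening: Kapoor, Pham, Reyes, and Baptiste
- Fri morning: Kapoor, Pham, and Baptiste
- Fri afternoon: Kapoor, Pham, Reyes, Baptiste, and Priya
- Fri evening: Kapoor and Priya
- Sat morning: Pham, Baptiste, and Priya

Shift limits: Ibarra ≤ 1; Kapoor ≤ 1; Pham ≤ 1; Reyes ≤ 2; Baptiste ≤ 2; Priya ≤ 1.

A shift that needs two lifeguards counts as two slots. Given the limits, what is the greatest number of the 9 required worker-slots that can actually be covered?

Total capacity across all lifeguards is 1+1+1+2+2+1 = 8, and 9 slots are needed, so at most 8 can be filled.
An assignment achieving 8: Wed evening→Reyes, Thu morning→Ibarra+Baptiste, Thu evening→Reyes, Fri morning→Pham, Fri afternoon→Priya, Fri evening→Kapoor, Sat morning→Baptiste.
Loads: Ibarra 1/1, Kapoor 1/1, Pham 1/1, Reyes 2/2, Baptiste 2/2, Priya 1/1.

8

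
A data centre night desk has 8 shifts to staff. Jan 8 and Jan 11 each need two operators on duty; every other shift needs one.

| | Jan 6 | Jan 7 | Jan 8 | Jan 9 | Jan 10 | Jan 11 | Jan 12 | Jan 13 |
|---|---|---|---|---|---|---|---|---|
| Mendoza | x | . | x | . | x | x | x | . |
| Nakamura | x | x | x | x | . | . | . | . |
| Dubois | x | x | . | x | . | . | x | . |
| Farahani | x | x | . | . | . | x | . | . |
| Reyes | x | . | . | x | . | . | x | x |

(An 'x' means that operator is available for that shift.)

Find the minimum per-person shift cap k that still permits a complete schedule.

3

With 5 operators and 10 worker-slots to fill, someone must work at least ⌈10/5⌉ = 2 shifts, so k ≥ 2.
k = 2 fails: Shifts {Jan 8, Jan 10, Jan 11} need 5 worker-slots in total, but the operators available for any of those shifts (Mendoza, Nakamura, and Farahani) can supply at most 4 among them. So no valid schedule exists.
k = 3 works: Jan 6→Dubois, Jan 7→Nakamura, Jan 8→Mendoza+Nakamura, Jan 9→Nakamura, Jan 10→Mendoza, Jan 11→Mendoza+Farahani, Jan 12→Dubois, Jan 13→Reyes.
Loads: Mendoza 3, Nakamura 3, Dubois 2, Farahani 1, Reyes 1 — all ≤ 3.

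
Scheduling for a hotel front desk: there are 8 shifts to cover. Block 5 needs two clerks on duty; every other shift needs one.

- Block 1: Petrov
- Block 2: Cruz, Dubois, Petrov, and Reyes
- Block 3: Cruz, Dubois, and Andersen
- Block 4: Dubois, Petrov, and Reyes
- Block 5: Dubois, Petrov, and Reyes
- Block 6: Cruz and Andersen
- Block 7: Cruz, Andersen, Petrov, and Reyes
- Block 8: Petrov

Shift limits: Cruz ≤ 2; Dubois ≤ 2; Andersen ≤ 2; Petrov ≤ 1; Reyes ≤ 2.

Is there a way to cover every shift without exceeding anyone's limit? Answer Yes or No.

No

Total capacity is 9 and 9 slots are needed, so capacity alone doesn't rule it out.
Shifts {Block 1, Block 8} need 2 worker-slots in total, but the clerks available for any of those shifts (Petrov) can supply at most 1 among them. So no valid schedule exists.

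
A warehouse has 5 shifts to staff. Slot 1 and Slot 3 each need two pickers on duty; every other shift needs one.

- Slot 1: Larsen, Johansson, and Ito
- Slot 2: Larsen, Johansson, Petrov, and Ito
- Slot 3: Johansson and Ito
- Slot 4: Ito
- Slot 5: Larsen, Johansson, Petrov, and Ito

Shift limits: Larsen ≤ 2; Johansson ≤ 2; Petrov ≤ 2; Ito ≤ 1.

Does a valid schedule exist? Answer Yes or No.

Total capacity is 7 and 7 slots are needed, so capacity alone doesn't rule it out.
Shifts {Slot 3, Slot 4} need 3 worker-slots in total, but the pickers available for any of those shifts (Johansson and Ito) can supply at most 2 among them. So no valid schedule exists.

No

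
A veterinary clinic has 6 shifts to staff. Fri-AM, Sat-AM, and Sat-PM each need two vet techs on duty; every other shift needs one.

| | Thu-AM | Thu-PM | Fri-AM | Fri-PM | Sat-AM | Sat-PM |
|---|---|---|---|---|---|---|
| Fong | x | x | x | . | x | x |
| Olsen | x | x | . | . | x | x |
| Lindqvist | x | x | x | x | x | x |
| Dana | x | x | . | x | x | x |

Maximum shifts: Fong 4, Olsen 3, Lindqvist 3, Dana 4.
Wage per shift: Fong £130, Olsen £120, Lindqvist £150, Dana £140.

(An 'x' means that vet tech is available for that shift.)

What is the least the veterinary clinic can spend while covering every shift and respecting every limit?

£1170

Fri-AM can only be covered by Fong and Lindqvist, so that assignment is forced.
Picking the cheapest available vet tech for each shift independently would cost £1160, but that ignores the shift limits.
An optimal schedule: Thu-AM→Olsen, Thu-PM→Fong, Fri-AM→Fong+Lindqvist, Fri-PM→Dana, Sat-AM→Olsen+Fong, Sat-PM→Olsen+Fong.
Total: 120 + 130 + 130 + 150 + 140 + 120 + 130 + 120 + 130 = £1170.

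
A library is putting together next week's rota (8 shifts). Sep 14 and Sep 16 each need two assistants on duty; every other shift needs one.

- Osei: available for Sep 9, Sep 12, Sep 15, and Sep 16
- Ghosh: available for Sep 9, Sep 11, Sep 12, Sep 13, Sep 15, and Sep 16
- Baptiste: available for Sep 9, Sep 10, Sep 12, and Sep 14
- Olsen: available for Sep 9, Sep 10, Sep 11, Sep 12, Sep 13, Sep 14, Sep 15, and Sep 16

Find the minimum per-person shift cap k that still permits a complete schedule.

3

With 4 assistants and 10 worker-slots to fill, someone must work at least ⌈10/4⌉ = 3 shifts, so k ≥ 3.
k = 3 works: Sep 9→Osei, Sep 10→Baptiste, Sep 11→Ghosh, Sep 12→Baptiste, Sep 13→Ghosh, Sep 14→Baptiste+Olsen, Sep 15→Osei, Sep 16→Osei+Ghosh.
Loads: Osei 3, Ghosh 3, Baptiste 3, Olsen 1 — all ≤ 3.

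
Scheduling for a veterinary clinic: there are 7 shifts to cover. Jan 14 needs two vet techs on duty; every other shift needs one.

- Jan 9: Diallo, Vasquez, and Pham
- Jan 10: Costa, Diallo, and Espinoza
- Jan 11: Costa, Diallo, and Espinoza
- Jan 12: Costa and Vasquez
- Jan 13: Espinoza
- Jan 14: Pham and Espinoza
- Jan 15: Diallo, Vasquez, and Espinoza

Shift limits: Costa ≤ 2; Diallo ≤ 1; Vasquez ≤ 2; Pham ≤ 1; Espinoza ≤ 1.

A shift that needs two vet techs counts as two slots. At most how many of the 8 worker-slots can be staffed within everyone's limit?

7

Total capacity across all vet techs is 2+1+2+1+1 = 7, and 8 slots are needed, so at most 7 can be filled.
An assignment achieving 7: Jan 9→Vasquez, Jan 10→Costa, Jan 11→Diallo, Jan 12→Costa, Jan 13→Espinoza, Jan 14→Pham, Jan 15→Vasquez.
Loads: Costa 2/2, Diallo 1/1, Vasquez 2/2, Pham 1/1, Espinoza 1/1.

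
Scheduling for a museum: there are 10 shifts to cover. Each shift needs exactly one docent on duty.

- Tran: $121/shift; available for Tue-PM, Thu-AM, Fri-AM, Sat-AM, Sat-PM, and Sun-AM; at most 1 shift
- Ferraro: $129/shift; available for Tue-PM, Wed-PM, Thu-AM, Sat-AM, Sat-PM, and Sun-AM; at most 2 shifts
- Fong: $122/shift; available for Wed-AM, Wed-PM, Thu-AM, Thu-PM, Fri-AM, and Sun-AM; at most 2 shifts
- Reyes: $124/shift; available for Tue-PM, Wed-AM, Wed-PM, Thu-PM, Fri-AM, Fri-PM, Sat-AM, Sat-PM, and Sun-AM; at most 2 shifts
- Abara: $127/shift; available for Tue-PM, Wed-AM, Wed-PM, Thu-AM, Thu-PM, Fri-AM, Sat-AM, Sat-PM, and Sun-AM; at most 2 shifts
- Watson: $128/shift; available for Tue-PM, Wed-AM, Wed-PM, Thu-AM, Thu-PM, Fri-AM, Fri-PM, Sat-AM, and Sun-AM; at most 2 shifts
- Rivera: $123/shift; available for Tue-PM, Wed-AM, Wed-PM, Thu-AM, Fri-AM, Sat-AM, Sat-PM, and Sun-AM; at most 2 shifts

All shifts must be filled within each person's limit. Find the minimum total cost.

Picking the cheapest available docent for each shift independently would cost $1216, but that ignores the shift limits.
An optimal schedule: Tue-PM→Rivera, Wed-AM→Fong, Wed-PM→Rivera, Thu-AM→Abara, Thu-PM→Fong, Fri-AM→Reyes, Fri-PM→Reyes, Sat-AM→Abara, Sat-PM→Tran, Sun-AM→Watson.
Total: 123 + 122 + 123 + 127 + 122 + 124 + 124 + 127 + 121 + 128 = $1241.

$1241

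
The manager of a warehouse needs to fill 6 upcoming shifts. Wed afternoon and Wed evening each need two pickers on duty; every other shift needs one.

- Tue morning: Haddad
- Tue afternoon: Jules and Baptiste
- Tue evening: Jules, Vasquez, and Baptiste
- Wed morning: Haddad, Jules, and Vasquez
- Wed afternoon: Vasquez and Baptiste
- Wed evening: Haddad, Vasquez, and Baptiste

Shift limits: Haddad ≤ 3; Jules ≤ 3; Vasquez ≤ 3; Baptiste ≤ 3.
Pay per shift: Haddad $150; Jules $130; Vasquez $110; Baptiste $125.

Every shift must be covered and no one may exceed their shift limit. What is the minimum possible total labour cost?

$985

Tue morning can only be covered by Haddad, so that assignment is forced.
Wed afternoon can only be covered by Vasquez and Baptiste, so that assignment is forced.
Picking the cheapest available picker for each shift independently would cost $965, but that ignores the shift limits.
An optimal schedule: Tue morning→Haddad, Tue afternoon→Baptiste, Tue evening→Vasquez, Wed morning→Jules, Wed afternoon→Vasquez+Baptiste, Wed evening→Vasquez+Baptiste.
Total: 150 + 125 + 110 + 130 + 110 + 125 + 110 + 125 = $985.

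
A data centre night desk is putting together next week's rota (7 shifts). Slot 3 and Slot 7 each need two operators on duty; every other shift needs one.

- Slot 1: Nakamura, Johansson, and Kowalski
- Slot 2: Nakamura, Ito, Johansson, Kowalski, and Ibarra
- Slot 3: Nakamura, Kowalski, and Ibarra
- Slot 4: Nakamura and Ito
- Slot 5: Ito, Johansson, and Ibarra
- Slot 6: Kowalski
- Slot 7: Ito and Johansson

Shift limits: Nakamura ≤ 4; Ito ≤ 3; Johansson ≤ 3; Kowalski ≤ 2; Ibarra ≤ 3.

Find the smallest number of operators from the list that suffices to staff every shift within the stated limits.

9 slots to fill and no one can take more than 4, so at least ⌈9/4⌉ = 3 operators are needed.
Shifts {Slot 3, Slot 7} need 4 slots, but among the operators available for them (Nakamura, Ito, Johansson, Kowalski, and Ibarra) any 3 together supply at most 3. So 3 operators are not enough.
Nakamura, Ito, Johansson, and Kowalski alone can cover everything: Slot 1→Nakamura, Slot 2→Nakamura, Slot 3→Nakamura+Kowalski, Slot 4→Nakamura, Slot 5→Ito, Slot 6→Kowalski, Slot 7→Ito+Johansson.

4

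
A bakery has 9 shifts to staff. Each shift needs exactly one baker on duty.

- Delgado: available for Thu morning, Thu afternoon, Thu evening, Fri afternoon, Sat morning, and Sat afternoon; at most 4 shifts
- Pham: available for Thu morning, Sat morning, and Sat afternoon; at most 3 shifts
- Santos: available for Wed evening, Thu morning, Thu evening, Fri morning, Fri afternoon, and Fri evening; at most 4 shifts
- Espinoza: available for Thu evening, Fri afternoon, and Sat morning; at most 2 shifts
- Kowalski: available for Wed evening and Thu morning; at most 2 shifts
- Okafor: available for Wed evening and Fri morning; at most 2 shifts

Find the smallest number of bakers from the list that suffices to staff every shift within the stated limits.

3

9 slots to fill and no one can take more than 4, so at least ⌈9/4⌉ = 3 bakers are needed.
Delgado, Pham, and Santos alone can cover everything: Wed evening→Santos, Thu morning→Pham, Thu afternoon→Delgado, Thu evening→Delgado, Fri morning→Santos, Fri afternoon→Delgado, Fri evening→Santos, Sat morning→Delgado, Sat afternoon→Pham.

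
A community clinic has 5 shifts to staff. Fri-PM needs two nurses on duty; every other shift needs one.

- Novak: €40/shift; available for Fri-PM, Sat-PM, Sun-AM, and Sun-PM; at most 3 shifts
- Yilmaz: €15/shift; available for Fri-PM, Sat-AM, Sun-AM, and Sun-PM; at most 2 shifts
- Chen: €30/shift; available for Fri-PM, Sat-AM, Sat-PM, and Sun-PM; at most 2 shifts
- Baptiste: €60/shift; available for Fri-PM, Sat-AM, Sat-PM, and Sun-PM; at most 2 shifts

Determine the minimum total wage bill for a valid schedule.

Picking the cheapest available nurse for each shift independently would cost €120, but that ignores the shift limits.
An optimal schedule: Fri-PM→Chen+Novak, Sat-AM→Yilmaz, Sat-PM→Chen, Sun-AM→Yilmaz, Sun-PM→Novak.
Total: 30 + 40 + 15 + 30 + 15 + 40 = €170.

€170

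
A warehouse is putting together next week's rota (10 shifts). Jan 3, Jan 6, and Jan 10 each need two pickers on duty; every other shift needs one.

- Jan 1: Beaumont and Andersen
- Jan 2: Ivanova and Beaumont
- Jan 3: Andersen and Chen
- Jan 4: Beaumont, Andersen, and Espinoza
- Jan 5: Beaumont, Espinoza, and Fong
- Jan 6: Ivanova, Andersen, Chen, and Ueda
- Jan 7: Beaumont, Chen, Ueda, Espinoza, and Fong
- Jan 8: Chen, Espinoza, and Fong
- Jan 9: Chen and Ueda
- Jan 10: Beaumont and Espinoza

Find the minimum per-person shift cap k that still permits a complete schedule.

With 7 pickers and 13 worker-slots to fill, someone must work at least ⌈13/7⌉ = 2 shifts, so k ≥ 2.
k = 2 works: Jan 1→Beaumont, Jan 2→Ivanova, Jan 3→Andersen+Chen, Jan 4→Andersen, Jan 5→Espinoza, Jan 6→Ivanova+Ueda, Jan 7→Ueda, Jan 8→Fong, Jan 9→Chen, Jan 10→Beaumont+Espinoza.
Loads: Ivanova 2, Beaumont 2, Andersen 2, Chen 2, Ueda 2, Espinoza 2, Fong 1 — all ≤ 2.

2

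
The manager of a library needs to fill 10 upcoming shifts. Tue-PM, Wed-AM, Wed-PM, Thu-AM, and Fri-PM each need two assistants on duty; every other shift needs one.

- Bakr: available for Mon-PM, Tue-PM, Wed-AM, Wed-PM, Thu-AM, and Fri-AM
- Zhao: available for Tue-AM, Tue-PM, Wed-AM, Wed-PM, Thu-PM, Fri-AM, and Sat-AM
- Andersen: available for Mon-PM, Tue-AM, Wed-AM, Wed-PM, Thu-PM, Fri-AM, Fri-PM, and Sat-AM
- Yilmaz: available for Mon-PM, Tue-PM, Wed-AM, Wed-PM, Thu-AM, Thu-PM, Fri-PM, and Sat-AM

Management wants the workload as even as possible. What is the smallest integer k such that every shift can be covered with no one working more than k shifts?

4

With 4 assistants and 15 worker-slots to fill, someone must work at least ⌈15/4⌉ = 4 shifts, so k ≥ 4.
k = 4 works: Mon-PM→Bakr, Tue-AM→Zhao, Tue-PM→Bakr+Zhao, Wed-AM→Andersen+Yilmaz, Wed-PM→Andersen+Yilmaz, Thu-AM→Bakr+Yilmaz, Thu-PM→Zhao, Fri-AM→Bakr, Fri-PM→Andersen+Yilmaz, Sat-AM→Zhao.
Loads: Bakr 4, Zhao 4, Andersen 3, Yilmaz 4 — all ≤ 4.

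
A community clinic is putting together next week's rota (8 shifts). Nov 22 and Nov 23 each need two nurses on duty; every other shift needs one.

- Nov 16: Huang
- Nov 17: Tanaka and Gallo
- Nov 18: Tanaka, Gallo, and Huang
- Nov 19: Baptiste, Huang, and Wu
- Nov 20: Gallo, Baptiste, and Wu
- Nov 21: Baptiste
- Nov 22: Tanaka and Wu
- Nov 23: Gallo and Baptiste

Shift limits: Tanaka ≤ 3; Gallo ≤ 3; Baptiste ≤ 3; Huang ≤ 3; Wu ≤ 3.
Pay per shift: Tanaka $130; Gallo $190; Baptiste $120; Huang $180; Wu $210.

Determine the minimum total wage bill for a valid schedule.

$1510

Nov 16 can only be covered by Huang, so that assignment is forced.
Nov 21 can only be covered by Baptiste, so that assignment is forced.
Nov 22 can only be covered by Tanaka and Wu, so that assignment is forced.
Picking the cheapest available nurse for each shift independently would cost $1450, but that ignores the shift limits.
An optimal schedule: Nov 16→Huang, Nov 17→Tanaka, Nov 18→Tanaka, Nov 19→Huang, Nov 20→Baptiste, Nov 21→Baptiste, Nov 22→Tanaka+Wu, Nov 23→Baptiste+Gallo.
Total: 180 + 130 + 130 + 180 + 120 + 120 + 130 + 210 + 120 + 190 = $1510.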